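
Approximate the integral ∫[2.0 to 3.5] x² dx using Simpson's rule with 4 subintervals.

f(x) = x²
a = 2.0, b = 3.5, n = 4
h = (b - a)/n = 0.375000

Simpson's rule: (h/3)[f(x₀) + 4f(x₁) + 2f(x₂) + ... + f(xₙ)]

x_0 = 2.0000, f(x_0) = 4.000000, coefficient = 1
x_1 = 2.3750, f(x_1) = 5.640625, coefficient = 4
x_2 = 2.7500, f(x_2) = 7.562500, coefficient = 2
x_3 = 3.1250, f(x_3) = 9.765625, coefficient = 4
x_4 = 3.5000, f(x_4) = 12.250000, coefficient = 1

I ≈ (0.375000/3) × 93.000000 = 11.625000
Exact value: 11.625000
Error: 0.000000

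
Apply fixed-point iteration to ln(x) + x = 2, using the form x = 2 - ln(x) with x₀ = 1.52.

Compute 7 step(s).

Equation: ln(x) + x = 2
Fixed-point form: x = 2 - ln(x)
x₀ = 1.52

x_1 = g(1.520000) = 1.581290
x_2 = g(1.581290) = 1.541759
x_3 = g(1.541759) = 1.567076
x_4 = g(1.567076) = 1.550789
x_5 = g(1.550789) = 1.561236
x_6 = g(1.561236) = 1.554522
x_7 = g(1.554522) = 1.558832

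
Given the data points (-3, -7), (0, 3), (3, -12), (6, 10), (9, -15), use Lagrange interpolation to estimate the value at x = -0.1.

Lagrange interpolation formula:
P(x) = Σ yᵢ × Lᵢ(x)
where Lᵢ(x) = Π_{j≠i} (x - xⱼ)/(xᵢ - xⱼ)

L_0(-0.1) = (-0.1 - 0)/(-3 - 0) × (-0.1 - 3)/(-3 - 3) × (-0.1 - 6)/(-3 - 6) × (-0.1 - 9)/(-3 - 9) = 0.008852
L_1(-0.1) = (-0.1 - (-3))/(0 - (-3)) × (-0.1 - 3)/(0 - 3) × (-0.1 - 6)/(0 - 6) × (-0.1 - 9)/(0 - 9) = 1.026821
L_2(-0.1) = (-0.1 - (-3))/(3 - (-3)) × (-0.1 - 0)/(3 - 0) × (-0.1 - 6)/(3 - 6) × (-0.1 - 9)/(3 - 9) = -0.049685
L_3(-0.1) = (-0.1 - (-3))/(6 - (-3)) × (-0.1 - 0)/(6 - 0) × (-0.1 - 3)/(6 - 3) × (-0.1 - 9)/(6 - 9) = 0.016833
L_4(-0.1) = (-0.1 - (-3))/(9 - (-3)) × (-0.1 - 0)/(9 - 0) × (-0.1 - 3)/(9 - 3) × (-0.1 - 6)/(9 - 6) = -0.002821

P(-0.1) = (-7)×L_0(-0.1) + 3×L_1(-0.1) + (-12)×L_2(-0.1) + 10×L_3(-0.1) + (-15)×L_4(-0.1)
P(-0.1) = 3.825363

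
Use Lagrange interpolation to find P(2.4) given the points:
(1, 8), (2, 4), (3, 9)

Lagrange interpolation formula:
P(x) = Σ yᵢ × Lᵢ(x)
where Lᵢ(x) = Π_{j≠i} (x - xⱼ)/(xᵢ - xⱼ)

L_0(2.4) = (2.4 - 2)/(1 - 2) × (2.4 - 3)/(1 - 3) = -0.120000
L_1(2.4) = (2.4 - 1)/(2 - 1) × (2.4 - 3)/(2 - 3) = 0.840000
L_2(2.4) = (2.4 - 1)/(3 - 1) × (2.4 - 2)/(3 - 2) = 0.280000

P(2.4) = 8×L_0(2.4) + 4×L_1(2.4) + 9×L_2(2.4)
P(2.4) = 4.920000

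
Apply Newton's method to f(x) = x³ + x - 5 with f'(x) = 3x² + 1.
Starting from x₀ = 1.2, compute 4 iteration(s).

f(x) = x³ + x - 5
f'(x) = 3x² + 1
x₀ = 1.2

Newton-Raphson formula: x_{n+1} = x_n - f(x_n)/f'(x_n)

Iteration 1:
  f(1.200000) = -2.072000
  f'(1.200000) = 5.320000
  x_1 = 1.200000 - (-2.072000)/5.320000 = 1.589474
Iteration 2:
  f(1.589474) = 0.605162
  f'(1.589474) = 8.579280
  x_2 = 1.589474 - 0.605162/8.579280 = 1.518936
Iteration 3:
  f(1.518936) = 0.023375
  f'(1.518936) = 7.921500
  x_3 = 1.518936 - 0.023375/7.921500 = 1.515985
Iteration 4:
  f(1.515985) = 0.000040
  f'(1.515985) = 7.894634
  x_4 = 1.515985 - 0.000040/7.894634 = 1.515980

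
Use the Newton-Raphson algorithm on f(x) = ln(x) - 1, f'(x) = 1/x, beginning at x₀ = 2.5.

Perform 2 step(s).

f(x) = ln(x) - 1
f'(x) = 1/x
x₀ = 2.5

Newton-Raphson formula: x_{n+1} = x_n - f(x_n)/f'(x_n)

Iteration 1:
  f(2.500000) = -0.083709
  f'(2.500000) = 0.400000
  x_1 = 2.500000 - (-0.083709)/0.400000 = 2.709273
Iteration 2:
  f(2.709273) = -0.003320
  f'(2.709273) = 0.369103
  x_2 = 2.709273 - (-0.003320)/0.369103 = 2.718267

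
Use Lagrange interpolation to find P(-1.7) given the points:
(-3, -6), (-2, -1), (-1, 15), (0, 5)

Lagrange interpolation formula:
P(x) = Σ yᵢ × Lᵢ(x)
where Lᵢ(x) = Π_{j≠i} (x - xⱼ)/(xᵢ - xⱼ)

L_0(-1.7) = (-1.7 - (-2))/(-3 - (-2)) × (-1.7 - (-1))/(-3 - (-1)) × (-1.7 - 0)/(-3 - 0) = -0.059500
L_1(-1.7) = (-1.7 - (-3))/(-2 - (-3)) × (-1.7 - (-1))/(-2 - (-1)) × (-1.7 - 0)/(-2 - 0) = 0.773500
L_2(-1.7) = (-1.7 - (-3))/(-1 - (-3)) × (-1.7 - (-2))/(-1 - (-2)) × (-1.7 - 0)/(-1 - 0) = 0.331500
L_3(-1.7) = (-1.7 - (-3))/(0 - (-3)) × (-1.7 - (-2))/(0 - (-2)) × (-1.7 - (-1))/(0 - (-1)) = -0.045500

P(-1.7) = (-6)×L_0(-1.7) + (-1)×L_1(-1.7) + 15×L_2(-1.7) + 5×L_3(-1.7)
P(-1.7) = 4.328500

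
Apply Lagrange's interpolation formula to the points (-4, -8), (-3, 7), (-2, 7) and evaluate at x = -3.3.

Lagrange interpolation formula:
P(x) = Σ yᵢ × Lᵢ(x)
where Lᵢ(x) = Π_{j≠i} (x - xⱼ)/(xᵢ - xⱼ)

L_0(-3.3) = (-3.3 - (-3))/(-4 - (-3)) × (-3.3 - (-2))/(-4 - (-2)) = 0.195000
L_1(-3.3) = (-3.3 - (-4))/(-3 - (-4)) × (-3.3 - (-2))/(-3 - (-2)) = 0.910000
L_2(-3.3) = (-3.3 - (-4))/(-2 - (-4)) × (-3.3 - (-3))/(-2 - (-3)) = -0.105000

P(-3.3) = (-8)×L_0(-3.3) + 7×L_1(-3.3) + 7×L_2(-3.3)
P(-3.3) = 4.075000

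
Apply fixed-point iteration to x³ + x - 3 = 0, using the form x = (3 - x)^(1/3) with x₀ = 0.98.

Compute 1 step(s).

Equation: x³ + x - 3 = 0
Fixed-point form: x = (3 - x)^(1/3)
x₀ = 0.98

x_1 = g(0.980000) = 1.264107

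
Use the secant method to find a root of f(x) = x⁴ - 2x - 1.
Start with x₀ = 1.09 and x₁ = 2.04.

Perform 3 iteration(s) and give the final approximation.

f(x) = x⁴ - 2x - 1
x₀ = 1.09, x₁ = 2.04

Secant formula: x_{n+1} = x_n - f(x_n)(x_n - x_{n-1})/(f(x_n) - f(x_{n-1}))

Iteration 1:
  f(1.090000) = -1.768418
  f(2.040000) = 12.238915
  x_2 = 2.040000 - 12.238915×(2.040000 - 1.090000)/(12.238915 - (-1.768418))
       = 1.209937
Iteration 2:
  f(2.040000) = 12.238915
  f(1.209937) = -1.276732
  x_3 = 1.209937 - (-1.276732)×(1.209937 - 2.040000)/(-1.276732 - 12.238915)
       = 1.288347
Iteration 3:
  f(1.209937) = -1.276732
  f(1.288347) = -0.821629
  x_4 = 1.288347 - (-0.821629)×(1.288347 - 1.209937)/(-0.821629 - (-1.276732))
       = 1.429907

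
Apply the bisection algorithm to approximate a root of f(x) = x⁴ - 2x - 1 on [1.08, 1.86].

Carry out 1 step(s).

f(x) = x⁴ - 2x - 1
Initial interval: [1.08, 1.86]

Iteration 1:
  c_1 = (1.080000 + 1.860000)/2 = 1.470000
  f(c_1) = f(1.470000) = 0.729489
  f(a) × f(c) < 0, new interval: [1.080000, 1.470000]

After 1 iteration(s), the approximation is c_1 = 1.470000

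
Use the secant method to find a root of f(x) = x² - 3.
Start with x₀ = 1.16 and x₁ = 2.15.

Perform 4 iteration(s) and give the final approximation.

f(x) = x² - 3
x₀ = 1.16, x₁ = 2.15

Secant formula: x_{n+1} = x_n - f(x_n)(x_n - x_{n-1})/(f(x_n) - f(x_{n-1}))

Iteration 1:
  f(1.160000) = -1.654400
  f(2.150000) = 1.622500
  x_2 = 2.150000 - 1.622500×(2.150000 - 1.160000)/(1.622500 - (-1.654400))
       = 1.659819
Iteration 2:
  f(2.150000) = 1.622500
  f(1.659819) = -0.245002
  x_3 = 1.659819 - (-0.245002)×(1.659819 - 2.150000)/(-0.245002 - 1.622500)
       = 1.724127
Iteration 3:
  f(1.659819) = -0.245002
  f(1.724127) = -0.027387
  x_4 = 1.724127 - (-0.027387)×(1.724127 - 1.659819)/(-0.027387 - (-0.245002))
       = 1.732220
Iteration 4:
  f(1.724127) = -0.027387
  f(1.732220) = 0.000586
  x_5 = 1.732220 - 0.000586×(1.732220 - 1.724127)/(0.000586 - (-0.027387))
       = 1.732050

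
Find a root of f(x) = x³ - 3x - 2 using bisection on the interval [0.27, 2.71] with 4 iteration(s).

f(x) = x³ - 3x - 2
Initial interval: [0.27, 2.71]

Iteration 1:
  c_1 = (0.270000 + 2.710000)/2 = 1.490000
  f(c_1) = f(1.490000) = -3.162051
  f(a) × f(c) ≥ 0, new interval: [1.490000, 2.710000]
Iteration 2:
  c_2 = (1.490000 + 2.710000)/2 = 2.100000
  f(c_2) = f(2.100000) = 0.961000
  f(a) × f(c) < 0, new interval: [1.490000, 2.100000]
Iteration 3:
  c_3 = (1.490000 + 2.100000)/2 = 1.795000
  f(c_3) = f(1.795000) = -1.601465
  f(a) × f(c) ≥ 0, new interval: [1.795000, 2.100000]
Iteration 4:
  c_4 = (1.795000 + 2.100000)/2 = 1.947500
  f(c_4) = f(1.947500) = -0.456107
  f(a) × f(c) ≥ 0, new interval: [1.947500, 2.100000]

After 4 iteration(s), the approximation is c_4 = 1.947500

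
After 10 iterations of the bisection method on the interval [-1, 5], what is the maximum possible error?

Bisection error bound: |error| ≤ (b-a)/2^n
|error| ≤ (5 - (-1))/2^10 = 6/2^10
|error| ≤ 0.0058593750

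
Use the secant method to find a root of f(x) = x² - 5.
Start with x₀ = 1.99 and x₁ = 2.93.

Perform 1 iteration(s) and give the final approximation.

f(x) = x² - 5
x₀ = 1.99, x₁ = 2.93

Secant formula: x_{n+1} = x_n - f(x_n)(x_n - x_{n-1})/(f(x_n) - f(x_{n-1}))

Iteration 1:
  f(1.990000) = -1.039900
  f(2.930000) = 3.584900
  x_2 = 2.930000 - 3.584900×(2.930000 - 1.990000)/(3.584900 - (-1.039900))
       = 2.201362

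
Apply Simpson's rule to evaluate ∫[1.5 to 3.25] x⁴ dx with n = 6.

f(x) = x⁴
a = 1.5, b = 3.25, n = 6
h = (b - a)/n = 0.291667

Simpson's rule: (h/3)[f(x₀) + 4f(x₁) + 2f(x₂) + ... + f(xₙ)]

x_0 = 1.5000, f(x_0) = 5.062500, coefficient = 1
x_1 = 1.7917, f(x_1) = 10.304546, coefficient = 4
x_2 = 2.0833, f(x_2) = 18.838011, coefficient = 2
x_3 = 2.3750, f(x_3) = 31.816650, coefficient = 4
x_4 = 2.6667, f(x_4) = 50.567901, coefficient = 2
x_5 = 2.9583, f(x_5) = 76.592885, coefficient = 4
x_6 = 3.2500, f(x_6) = 111.566406, coefficient = 1

I ≈ (0.291667/3) × 730.297056 = 71.001103
Exact value: 70.999414
Error: 0.001689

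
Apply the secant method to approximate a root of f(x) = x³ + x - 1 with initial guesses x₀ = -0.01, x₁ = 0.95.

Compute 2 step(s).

f(x) = x³ + x - 1
x₀ = -0.01, x₁ = 0.95

Secant formula: x_{n+1} = x_n - f(x_n)(x_n - x_{n-1})/(f(x_n) - f(x_{n-1}))

Iteration 1:
  f(-0.010000) = -1.010001
  f(0.950000) = 0.807375
  x_2 = 0.950000 - 0.807375×(0.950000 - (-0.010000))/(0.807375 - (-1.010001))
       = 0.523517
Iteration 2:
  f(0.950000) = 0.807375
  f(0.523517) = -0.333003
  x_3 = 0.523517 - (-0.333003)×(0.523517 - 0.950000)/(-0.333003 - 0.807375)
       = 0.648055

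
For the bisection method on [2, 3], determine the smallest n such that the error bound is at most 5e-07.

We need (b-a)/2^n ≤ 5e-07
(3 - 2)/2^n ≤ 5e-07
1/2^n ≤ 5e-07
2^n ≥ 2000000
n ≥ log₂(2000000) = 20.93
n ≥ 21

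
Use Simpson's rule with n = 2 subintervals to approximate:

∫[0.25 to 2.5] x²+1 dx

f(x) = x²+1
a = 0.25, b = 2.5, n = 2
h = (b - a)/n = 1.125000

Simpson's rule: (h/3)[f(x₀) + 4f(x₁) + 2f(x₂) + ... + f(xₙ)]

x_0 = 0.2500, f(x_0) = 1.062500, coefficient = 1
x_1 = 1.3750, f(x_1) = 2.890625, coefficient = 4
x_2 = 2.5000, f(x_2) = 7.250000, coefficient = 1

I ≈ (1.125000/3) × 19.875000 = 7.453125
Exact value: 7.453125
Error: 0.000000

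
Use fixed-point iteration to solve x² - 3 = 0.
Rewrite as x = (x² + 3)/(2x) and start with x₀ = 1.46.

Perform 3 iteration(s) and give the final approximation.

Equation: x² - 3 = 0
Fixed-point form: x = (x² + 3)/(2x)
x₀ = 1.46

x_1 = g(1.460000) = 1.757397
x_2 = g(1.757397) = 1.732234
x_3 = g(1.732234) = 1.732051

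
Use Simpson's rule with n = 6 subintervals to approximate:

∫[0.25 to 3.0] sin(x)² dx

f(x) = sin(x)²
a = 0.25, b = 3.0, n = 6
h = (b - a)/n = 0.458333

Simpson's rule: (h/3)[f(x₀) + 4f(x₁) + 2f(x₂) + ... + f(xₙ)]

x_0 = 0.2500, f(x_0) = 0.061209, coefficient = 1
x_1 = 0.7083, f(x_1) = 0.423240, coefficient = 4
x_2 = 1.1667, f(x_2) = 0.845379, coefficient = 2
x_3 = 1.6250, f(x_3) = 0.997065, coefficient = 4
x_4 = 2.0833, f(x_4) = 0.759518, coefficient = 2
x_5 = 2.5417, f(x_5) = 0.318752, coefficient = 4
x_6 = 3.0000, f(x_6) = 0.019915, coefficient = 1

I ≈ (0.458333/3) × 10.247145 = 1.565536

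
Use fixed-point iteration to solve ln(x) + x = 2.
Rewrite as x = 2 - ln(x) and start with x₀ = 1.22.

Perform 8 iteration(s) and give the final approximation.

Equation: ln(x) + x = 2
Fixed-point form: x = 2 - ln(x)
x₀ = 1.22

x_1 = g(1.220000) = 1.801149
x_2 = g(1.801149) = 1.411575
x_3 = g(1.411575) = 1.655294
x_4 = g(1.655294) = 1.496021
x_5 = g(1.496021) = 1.597191
x_6 = g(1.597191) = 1.531754
x_7 = g(1.531754) = 1.573587
x_8 = g(1.573587) = 1.546642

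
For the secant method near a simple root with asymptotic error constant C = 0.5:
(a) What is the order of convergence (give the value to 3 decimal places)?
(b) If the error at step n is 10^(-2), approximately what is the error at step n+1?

(a) Secant method has superlinear convergence with order φ = (1+√5)/2 ≈ 1.618.
    This means |e_{n+1}| ≈ C|e_n|^1.618.

(b) With |e_n| = 10^(-2) and C = 0.5:
    |e_{n+1}| ≈ 0.5 × (10^(-2))^1.618 = 0.5 × 10^(-3.24)

(a) ≈ 1.618 (golden ratio); (b) |e_{n+1}| ≈ 2.903e-04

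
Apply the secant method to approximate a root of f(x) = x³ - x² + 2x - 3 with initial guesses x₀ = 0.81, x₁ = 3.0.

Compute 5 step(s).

f(x) = x³ - x² + 2x - 3
x₀ = 0.81, x₁ = 3.0

Secant formula: x_{n+1} = x_n - f(x_n)(x_n - x_{n-1})/(f(x_n) - f(x_{n-1}))

Iteration 1:
  f(0.810000) = -1.504659
  f(3.000000) = 21.000000
  x_2 = 3.000000 - 21.000000×(3.000000 - 0.810000)/(21.000000 - (-1.504659))
       = 0.956423
Iteration 2:
  f(3.000000) = 21.000000
  f(0.956423) = -1.127015
  x_3 = 0.956423 - (-1.127015)×(0.956423 - 3.000000)/(-1.127015 - 21.000000)
       = 1.060511
Iteration 3:
  f(0.956423) = -1.127015
  f(1.060511) = -0.810924
  x_4 = 1.060511 - (-0.810924)×(1.060511 - 0.956423)/(-0.810924 - (-1.127015))
       = 1.327544
Iteration 4:
  f(1.060511) = -0.810924
  f(1.327544) = 0.232341
  x_5 = 1.327544 - 0.232341×(1.327544 - 1.060511)/(0.232341 - (-0.810924))
       = 1.268074
Iteration 5:
  f(1.327544) = 0.232341
  f(1.268074) = -0.032787
  x_6 = 1.268074 - (-0.032787)×(1.268074 - 1.327544)/(-0.032787 - 0.232341)
       = 1.275428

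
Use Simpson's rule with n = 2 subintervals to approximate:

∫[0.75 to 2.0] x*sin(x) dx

f(x) = x*sin(x)
a = 0.75, b = 2.0, n = 2
h = (b - a)/n = 0.625000

Simpson's rule: (h/3)[f(x₀) + 4f(x₁) + 2f(x₂) + ... + f(xₙ)]

x_0 = 0.7500, f(x_0) = 0.511229, coefficient = 1
x_1 = 1.3750, f(x_1) = 1.348728, coefficient = 4
x_2 = 2.0000, f(x_2) = 1.818595, coefficient = 1

I ≈ (0.625000/3) × 7.724736 = 1.609320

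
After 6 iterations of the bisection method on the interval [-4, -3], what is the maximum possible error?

Bisection error bound: |error| ≤ (b-a)/2^n
|error| ≤ (-3 - (-4))/2^6 = 1/2^6
|error| ≤ 0.0156250000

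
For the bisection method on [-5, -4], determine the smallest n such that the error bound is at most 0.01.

We need (b-a)/2^n ≤ 0.01
(-4 - (-5))/2^n ≤ 0.01
1/2^n ≤ 0.01
2^n ≥ 100
n ≥ log₂(100) = 6.64
n ≥ 7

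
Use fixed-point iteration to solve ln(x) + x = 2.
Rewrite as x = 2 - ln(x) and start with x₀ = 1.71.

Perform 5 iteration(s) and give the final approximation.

Equation: ln(x) + x = 2
Fixed-point form: x = 2 - ln(x)
x₀ = 1.71

x_1 = g(1.710000) = 1.463507
x_2 = g(1.463507) = 1.619165
x_3 = g(1.619165) = 1.518090
x_4 = g(1.518090) = 1.582547
x_5 = g(1.582547) = 1.540964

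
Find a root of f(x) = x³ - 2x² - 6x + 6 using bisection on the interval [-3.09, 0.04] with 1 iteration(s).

f(x) = x³ - 2x² - 6x + 6
Initial interval: [-3.09, 0.04]

Iteration 1:
  c_1 = (-3.090000 + 0.040000)/2 = -1.525000
  f(c_1) = f(-1.525000) = 6.952172
  f(a) × f(c) < 0, new interval: [-3.090000, -1.525000]

After 1 iteration(s), the approximation is c_1 = -1.525000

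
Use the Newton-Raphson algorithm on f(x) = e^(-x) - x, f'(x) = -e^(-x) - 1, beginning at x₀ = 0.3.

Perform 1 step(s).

f(x) = e^(-x) - x
f'(x) = -e^(-x) - 1
x₀ = 0.3

Newton-Raphson formula: x_{n+1} = x_n - f(x_n)/f'(x_n)

Iteration 1:
  f(0.300000) = 0.440818
  f'(0.300000) = -1.740818
  x_1 = 0.300000 - 0.440818/(-1.740818) = 0.553225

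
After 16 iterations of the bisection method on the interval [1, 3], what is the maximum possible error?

Bisection error bound: |error| ≤ (b-a)/2^n
|error| ≤ (3 - 1)/2^16 = 2/2^16
|error| ≤ 0.0000305176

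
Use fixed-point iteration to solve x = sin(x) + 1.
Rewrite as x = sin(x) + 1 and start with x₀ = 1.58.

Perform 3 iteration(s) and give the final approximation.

Equation: x = sin(x) + 1
Fixed-point form: x = sin(x) + 1
x₀ = 1.58

x_1 = g(1.580000) = 1.999958
x_2 = g(1.999958) = 1.909315
x_3 = g(1.909315) = 1.943248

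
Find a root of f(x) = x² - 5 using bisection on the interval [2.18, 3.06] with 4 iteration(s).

f(x) = x² - 5
Initial interval: [2.18, 3.06]

Iteration 1:
  c_1 = (2.180000 + 3.060000)/2 = 2.620000
  f(c_1) = f(2.620000) = 1.864400
  f(a) × f(c) < 0, new interval: [2.180000, 2.620000]
Iteration 2:
  c_2 = (2.180000 + 2.620000)/2 = 2.400000
  f(c_2) = f(2.400000) = 0.760000
  f(a) × f(c) < 0, new interval: [2.180000, 2.400000]
Iteration 3:
  c_3 = (2.180000 + 2.400000)/2 = 2.290000
  f(c_3) = f(2.290000) = 0.244100
  f(a) × f(c) < 0, new interval: [2.180000, 2.290000]
Iteration 4:
  c_4 = (2.180000 + 2.290000)/2 = 2.235000
  f(c_4) = f(2.235000) = -0.004775
  f(a) × f(c) ≥ 0, new interval: [2.235000, 2.290000]

After 4 iteration(s), the approximation is c_4 = 2.235000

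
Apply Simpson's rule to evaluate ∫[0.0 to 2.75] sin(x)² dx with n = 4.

f(x) = sin(x)²
a = 0.0, b = 2.75, n = 4
h = (b - a)/n = 0.687500

Simpson's rule: (h/3)[f(x₀) + 4f(x₁) + 2f(x₂) + ... + f(xₙ)]

x_0 = 0.0000, f(x_0) = 0.000000, coefficient = 1
x_1 = 0.6875, f(x_1) = 0.402726, coefficient = 4
x_2 = 1.3750, f(x_2) = 0.962151, coefficient = 2
x_3 = 2.0625, f(x_3) = 0.777095, coefficient = 4
x_4 = 2.7500, f(x_4) = 0.145665, coefficient = 1

I ≈ (0.687500/3) × 6.789251 = 1.555870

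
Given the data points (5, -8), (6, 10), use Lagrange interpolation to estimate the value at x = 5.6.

Lagrange interpolation formula:
P(x) = Σ yᵢ × Lᵢ(x)
where Lᵢ(x) = Π_{j≠i} (x - xⱼ)/(xᵢ - xⱼ)

L_0(5.6) = (5.6 - 6)/(5 - 6) = 0.400000
L_1(5.6) = (5.6 - 5)/(6 - 5) = 0.600000

P(5.6) = (-8)×L_0(5.6) + 10×L_1(5.6)
P(5.6) = 2.800000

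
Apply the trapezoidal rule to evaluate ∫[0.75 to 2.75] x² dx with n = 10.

f(x) = x²
a = 0.75, b = 2.75, n = 10
h = (b - a)/n = 0.200000

Trapezoidal rule: (h/2)[f(x₀) + 2f(x₁) + 2f(x₂) + ... + f(xₙ)]

x_0 = 0.7500, f(x_0) = 0.562500, coefficient = 1
x_1 = 0.9500, f(x_1) = 0.902500, coefficient = 2
x_2 = 1.1500, f(x_2) = 1.322500, coefficient = 2
x_3 = 1.3500, f(x_3) = 1.822500, coefficient = 2
x_4 = 1.5500, f(x_4) = 2.402500, coefficient = 2
x_5 = 1.7500, f(x_5) = 3.062500, coefficient = 2
x_6 = 1.9500, f(x_6) = 3.802500, coefficient = 2
x_7 = 2.1500, f(x_7) = 4.622500, coefficient = 2
x_8 = 2.3500, f(x_8) = 5.522500, coefficient = 2
x_9 = 2.5500, f(x_9) = 6.502500, coefficient = 2
x_10 = 2.7500, f(x_10) = 7.562500, coefficient = 1

I ≈ (0.200000/2) × 68.050000 = 6.805000
Exact value: 6.791667
Error: 0.013333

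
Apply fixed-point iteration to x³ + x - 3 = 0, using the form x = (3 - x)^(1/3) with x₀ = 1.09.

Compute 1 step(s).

Equation: x³ + x - 3 = 0
Fixed-point form: x = (3 - x)^(1/3)
x₀ = 1.09

x_1 = g(1.090000) = 1.240731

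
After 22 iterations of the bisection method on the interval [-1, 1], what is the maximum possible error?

Bisection error bound: |error| ≤ (b-a)/2^n
|error| ≤ (1 - (-1))/2^22 = 2/2^22
|error| ≤ 0.0000004768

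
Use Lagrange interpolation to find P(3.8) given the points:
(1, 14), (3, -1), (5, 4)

Lagrange interpolation formula:
P(x) = Σ yᵢ × Lᵢ(x)
where Lᵢ(x) = Π_{j≠i} (x - xⱼ)/(xᵢ - xⱼ)

L_0(3.8) = (3.8 - 3)/(1 - 3) × (3.8 - 5)/(1 - 5) = -0.120000
L_1(3.8) = (3.8 - 1)/(3 - 1) × (3.8 - 5)/(3 - 5) = 0.840000
L_2(3.8) = (3.8 - 1)/(5 - 1) × (3.8 - 3)/(5 - 3) = 0.280000

P(3.8) = 14×L_0(3.8) + (-1)×L_1(3.8) + 4×L_2(3.8)
P(3.8) = -1.400000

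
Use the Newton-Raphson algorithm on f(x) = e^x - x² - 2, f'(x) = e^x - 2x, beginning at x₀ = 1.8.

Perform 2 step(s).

f(x) = e^x - x² - 2
f'(x) = e^x - 2x
x₀ = 1.8

Newton-Raphson formula: x_{n+1} = x_n - f(x_n)/f'(x_n)

Iteration 1:
  f(1.800000) = 0.809647
  f'(1.800000) = 2.449647
  x_1 = 1.800000 - 0.809647/2.449647 = 1.469484
Iteration 2:
  f(1.469484) = 0.187608
  f'(1.469484) = 1.408024
  x_2 = 1.469484 - 0.187608/1.408024 = 1.336242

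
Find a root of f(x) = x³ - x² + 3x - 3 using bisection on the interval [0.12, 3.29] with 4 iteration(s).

f(x) = x³ - x² + 3x - 3
Initial interval: [0.12, 3.29]

Iteration 1:
  c_1 = (0.120000 + 3.290000)/2 = 1.705000
  f(c_1) = f(1.705000) = 4.164453
  f(a) × f(c) < 0, new interval: [0.120000, 1.705000]
Iteration 2:
  c_2 = (0.120000 + 1.705000)/2 = 0.912500
  f(c_2) = f(0.912500) = -0.335357
  f(a) × f(c) ≥ 0, new interval: [0.912500, 1.705000]
Iteration 3:
  c_3 = (0.912500 + 1.705000)/2 = 1.308750
  f(c_3) = f(1.308750) = 1.455085
  f(a) × f(c) < 0, new interval: [0.912500, 1.308750]
Iteration 4:
  c_4 = (0.912500 + 1.308750)/2 = 1.110625
  f(c_4) = f(1.110625) = 0.468330
  f(a) × f(c) < 0, new interval: [0.912500, 1.110625]

After 4 iteration(s), the approximation is c_4 = 1.110625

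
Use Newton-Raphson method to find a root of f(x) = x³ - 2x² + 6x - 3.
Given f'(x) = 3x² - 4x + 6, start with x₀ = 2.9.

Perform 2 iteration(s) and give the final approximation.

f(x) = x³ - 2x² + 6x - 3
f'(x) = 3x² - 4x + 6
x₀ = 2.9

Newton-Raphson formula: x_{n+1} = x_n - f(x_n)/f'(x_n)

Iteration 1:
  f(2.900000) = 21.969000
  f'(2.900000) = 19.630000
  x_1 = 2.900000 - 21.969000/19.630000 = 1.780846
Iteration 2:
  f(1.780846) = 6.990045
  f'(1.780846) = 8.390851
  x_2 = 1.780846 - 6.990045/8.390851 = 0.947790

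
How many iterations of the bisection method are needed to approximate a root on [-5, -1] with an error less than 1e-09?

We need (b-a)/2^n ≤ 1e-09
(-1 - (-5))/2^n ≤ 1e-09
4/2^n ≤ 1e-09
2^n ≥ 4000000000
n ≥ log₂(4000000000) = 31.90
n ≥ 32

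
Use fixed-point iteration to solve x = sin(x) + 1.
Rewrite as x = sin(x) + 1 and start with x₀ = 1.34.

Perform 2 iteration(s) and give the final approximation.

Equation: x = sin(x) + 1
Fixed-point form: x = sin(x) + 1
x₀ = 1.34

x_1 = g(1.340000) = 1.973485
x_2 = g(1.973485) = 1.920011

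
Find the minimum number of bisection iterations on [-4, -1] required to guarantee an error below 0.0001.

We need (b-a)/2^n ≤ 0.0001
(-1 - (-4))/2^n ≤ 0.0001
3/2^n ≤ 0.0001
2^n ≥ 30000
n ≥ log₂(30000) = 14.87
n ≥ 15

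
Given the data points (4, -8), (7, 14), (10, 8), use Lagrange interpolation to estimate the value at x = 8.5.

Lagrange interpolation formula:
P(x) = Σ yᵢ × Lᵢ(x)
where Lᵢ(x) = Π_{j≠i} (x - xⱼ)/(xᵢ - xⱼ)

L_0(8.5) = (8.5 - 7)/(4 - 7) × (8.5 - 10)/(4 - 10) = -0.125000
L_1(8.5) = (8.5 - 4)/(7 - 4) × (8.5 - 10)/(7 - 10) = 0.750000
L_2(8.5) = (8.5 - 4)/(10 - 4) × (8.5 - 7)/(10 - 7) = 0.375000

P(8.5) = (-8)×L_0(8.5) + 14×L_1(8.5) + 8×L_2(8.5)
P(8.5) = 14.500000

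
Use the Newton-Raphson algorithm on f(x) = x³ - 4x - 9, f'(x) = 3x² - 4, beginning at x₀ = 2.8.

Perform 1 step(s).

f(x) = x³ - 4x - 9
f'(x) = 3x² - 4
x₀ = 2.8

Newton-Raphson formula: x_{n+1} = x_n - f(x_n)/f'(x_n)

Iteration 1:
  f(2.800000) = 1.752000
  f'(2.800000) = 19.520000
  x_1 = 2.800000 - 1.752000/19.520000 = 2.710246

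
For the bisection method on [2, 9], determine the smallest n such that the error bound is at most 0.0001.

We need (b-a)/2^n ≤ 0.0001
(9 - 2)/2^n ≤ 0.0001
7/2^n ≤ 0.0001
2^n ≥ 70000
n ≥ log₂(70000) = 16.10
n ≥ 17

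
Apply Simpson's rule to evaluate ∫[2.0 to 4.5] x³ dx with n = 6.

f(x) = x³
a = 2.0, b = 4.5, n = 6
h = (b - a)/n = 0.416667

Simpson's rule: (h/3)[f(x₀) + 4f(x₁) + 2f(x₂) + ... + f(xₙ)]

x_0 = 2.0000, f(x_0) = 8.000000, coefficient = 1
x_1 = 2.4167, f(x_1) = 14.114005, coefficient = 4
x_2 = 2.8333, f(x_2) = 22.745370, coefficient = 2
x_3 = 3.2500, f(x_3) = 34.328125, coefficient = 4
x_4 = 3.6667, f(x_4) = 49.296296, coefficient = 2
x_5 = 4.0833, f(x_5) = 68.083912, coefficient = 4
x_6 = 4.5000, f(x_6) = 91.125000, coefficient = 1

I ≈ (0.416667/3) × 709.312500 = 98.515625
Exact value: 98.515625
Error: 0.000000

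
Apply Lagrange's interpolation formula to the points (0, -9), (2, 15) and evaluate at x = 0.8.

Lagrange interpolation formula:
P(x) = Σ yᵢ × Lᵢ(x)
where Lᵢ(x) = Π_{j≠i} (x - xⱼ)/(xᵢ - xⱼ)

L_0(0.8) = (0.8 - 2)/(0 - 2) = 0.600000
L_1(0.8) = (0.8 - 0)/(2 - 0) = 0.400000

P(0.8) = (-9)×L_0(0.8) + 15×L_1(0.8)
P(0.8) = 0.600000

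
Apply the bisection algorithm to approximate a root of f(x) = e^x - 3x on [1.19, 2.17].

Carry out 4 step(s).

f(x) = e^x - 3x
Initial interval: [1.19, 2.17]

Iteration 1:
  c_1 = (1.190000 + 2.170000)/2 = 1.680000
  f(c_1) = f(1.680000) = 0.325556
  f(a) × f(c) < 0, new interval: [1.190000, 1.680000]
Iteration 2:
  c_2 = (1.190000 + 1.680000)/2 = 1.435000
  f(c_2) = f(1.435000) = -0.105355
  f(a) × f(c) ≥ 0, new interval: [1.435000, 1.680000]
Iteration 3:
  c_3 = (1.435000 + 1.680000)/2 = 1.557500
  f(c_3) = f(1.557500) = 0.074439
  f(a) × f(c) < 0, new interval: [1.435000, 1.557500]
Iteration 4:
  c_4 = (1.435000 + 1.557500)/2 = 1.496250
  f(c_4) = f(1.496250) = -0.023836
  f(a) × f(c) ≥ 0, new interval: [1.496250, 1.557500]

After 4 iteration(s), the approximation is c_4 = 1.496250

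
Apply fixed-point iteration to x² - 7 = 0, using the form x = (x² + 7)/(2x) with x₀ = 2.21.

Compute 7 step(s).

Equation: x² - 7 = 0
Fixed-point form: x = (x² + 7)/(2x)
x₀ = 2.21

x_1 = g(2.210000) = 2.688710
x_2 = g(2.688710) = 2.646095
x_3 = g(2.646095) = 2.645751
x_4 = g(2.645751) = 2.645751
x_5 = g(2.645751) = 2.645751
x_6 = g(2.645751) = 2.645751
x_7 = g(2.645751) = 2.645751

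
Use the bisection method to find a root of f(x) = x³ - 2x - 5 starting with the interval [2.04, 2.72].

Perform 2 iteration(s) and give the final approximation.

f(x) = x³ - 2x - 5
Initial interval: [2.04, 2.72]

Iteration 1:
  c_1 = (2.040000 + 2.720000)/2 = 2.380000
  f(c_1) = f(2.380000) = 3.721272
  f(a) × f(c) < 0, new interval: [2.040000, 2.380000]
Iteration 2:
  c_2 = (2.040000 + 2.380000)/2 = 2.210000
  f(c_2) = f(2.210000) = 1.373861
  f(a) × f(c) < 0, new interval: [2.040000, 2.210000]

After 2 iteration(s), the approximation is c_2 = 2.210000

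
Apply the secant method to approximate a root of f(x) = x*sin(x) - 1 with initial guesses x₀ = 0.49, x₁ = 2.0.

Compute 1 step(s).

f(x) = x*sin(x) - 1
x₀ = 0.49, x₁ = 2.0

Secant formula: x_{n+1} = x_n - f(x_n)(x_n - x_{n-1})/(f(x_n) - f(x_{n-1}))

Iteration 1:
  f(0.490000) = -0.769393
  f(2.000000) = 0.818595
  x_2 = 2.000000 - 0.818595×(2.000000 - 0.490000)/(0.818595 - (-0.769393))
       = 1.221607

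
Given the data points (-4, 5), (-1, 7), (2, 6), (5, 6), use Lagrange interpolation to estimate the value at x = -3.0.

Lagrange interpolation formula:
P(x) = Σ yᵢ × Lᵢ(x)
where Lᵢ(x) = Π_{j≠i} (x - xⱼ)/(xᵢ - xⱼ)

L_0(-3.0) = (-3.0 - (-1))/(-4 - (-1)) × (-3.0 - 2)/(-4 - 2) × (-3.0 - 5)/(-4 - 5) = 0.493827
L_1(-3.0) = (-3.0 - (-4))/(-1 - (-4)) × (-3.0 - 2)/(-1 - 2) × (-3.0 - 5)/(-1 - 5) = 0.740741
L_2(-3.0) = (-3.0 - (-4))/(2 - (-4)) × (-3.0 - (-1))/(2 - (-1)) × (-3.0 - 5)/(2 - 5) = -0.296296
L_3(-3.0) = (-3.0 - (-4))/(5 - (-4)) × (-3.0 - (-1))/(5 - (-1)) × (-3.0 - 2)/(5 - 2) = 0.061728

P(-3.0) = 5×L_0(-3.0) + 7×L_1(-3.0) + 6×L_2(-3.0) + 6×L_3(-3.0)
P(-3.0) = 6.246914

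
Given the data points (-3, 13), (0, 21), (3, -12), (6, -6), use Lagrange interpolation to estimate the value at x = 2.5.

Lagrange interpolation formula:
P(x) = Σ yᵢ × Lᵢ(x)
where Lᵢ(x) = Π_{j≠i} (x - xⱼ)/(xᵢ - xⱼ)

L_0(2.5) = (2.5 - 0)/(-3 - 0) × (2.5 - 3)/(-3 - 3) × (2.5 - 6)/(-3 - 6) = -0.027006
L_1(2.5) = (2.5 - (-3))/(0 - (-3)) × (2.5 - 3)/(0 - 3) × (2.5 - 6)/(0 - 6) = 0.178241
L_2(2.5) = (2.5 - (-3))/(3 - (-3)) × (2.5 - 0)/(3 - 0) × (2.5 - 6)/(3 - 6) = 0.891204
L_3(2.5) = (2.5 - (-3))/(6 - (-3)) × (2.5 - 0)/(6 - 0) × (2.5 - 3)/(6 - 3) = -0.042438

P(2.5) = 13×L_0(2.5) + 21×L_1(2.5) + (-12)×L_2(2.5) + (-6)×L_3(2.5)
P(2.5) = -7.047840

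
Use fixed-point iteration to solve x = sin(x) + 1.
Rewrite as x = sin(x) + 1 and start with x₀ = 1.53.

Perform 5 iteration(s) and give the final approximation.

Equation: x = sin(x) + 1
Fixed-point form: x = sin(x) + 1
x₀ = 1.53

x_1 = g(1.530000) = 1.999168
x_2 = g(1.999168) = 1.909643
x_3 = g(1.909643) = 1.943139
x_4 = g(1.943139) = 1.931478
x_5 = g(1.931478) = 1.935657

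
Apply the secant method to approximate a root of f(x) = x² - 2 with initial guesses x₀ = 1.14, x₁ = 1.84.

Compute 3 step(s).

f(x) = x² - 2
x₀ = 1.14, x₁ = 1.84

Secant formula: x_{n+1} = x_n - f(x_n)(x_n - x_{n-1})/(f(x_n) - f(x_{n-1}))

Iteration 1:
  f(1.140000) = -0.700400
  f(1.840000) = 1.385600
  x_2 = 1.840000 - 1.385600×(1.840000 - 1.140000)/(1.385600 - (-0.700400))
       = 1.375034
Iteration 2:
  f(1.840000) = 1.385600
  f(1.375034) = -0.109283
  x_3 = 1.375034 - (-0.109283)×(1.375034 - 1.840000)/(-0.109283 - 1.385600)
       = 1.409025
Iteration 3:
  f(1.375034) = -0.109283
  f(1.409025) = -0.014649
  x_4 = 1.409025 - (-0.014649)×(1.409025 - 1.375034)/(-0.014649 - (-0.109283))
       = 1.414287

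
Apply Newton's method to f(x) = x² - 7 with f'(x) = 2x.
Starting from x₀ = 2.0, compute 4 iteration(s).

f(x) = x² - 7
f'(x) = 2x
x₀ = 2.0

Newton-Raphson formula: x_{n+1} = x_n - f(x_n)/f'(x_n)

Iteration 1:
  f(2.000000) = -3.000000
  f'(2.000000) = 4.000000
  x_1 = 2.000000 - (-3.000000)/4.000000 = 2.750000
Iteration 2:
  f(2.750000) = 0.562500
  f'(2.750000) = 5.500000
  x_2 = 2.750000 - 0.562500/5.500000 = 2.647727
Iteration 3:
  f(2.647727) = 0.010460
  f'(2.647727) = 5.295455
  x_3 = 2.647727 - 0.010460/5.295455 = 2.645752
Iteration 4:
  f(2.645752) = 0.000004
  f'(2.645752) = 5.291504
  x_4 = 2.645752 - 0.000004/5.291504 = 2.645751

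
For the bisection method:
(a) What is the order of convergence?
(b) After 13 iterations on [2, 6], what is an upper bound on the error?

(a) Bisection has linear (order 1) convergence; the error is halved each step.

(b) Error bound = (b-a)/2^n = (6 - 2)/2^{13}
    = 4/2^{13}

(a) 1 (linear); (b) error ≤ 4.88e-04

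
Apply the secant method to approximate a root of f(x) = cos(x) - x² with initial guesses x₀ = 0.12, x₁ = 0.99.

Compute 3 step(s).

f(x) = cos(x) - x²
x₀ = 0.12, x₁ = 0.99

Secant formula: x_{n+1} = x_n - f(x_n)(x_n - x_{n-1})/(f(x_n) - f(x_{n-1}))

Iteration 1:
  f(0.120000) = 0.978409
  f(0.990000) = -0.431410
  x_2 = 0.990000 - (-0.431410)×(0.990000 - 0.120000)/(-0.431410 - 0.978409)
       = 0.723777
Iteration 2:
  f(0.990000) = -0.431410
  f(0.723777) = 0.225458
  x_3 = 0.723777 - 0.225458×(0.723777 - 0.990000)/(0.225458 - (-0.431410))
       = 0.815153
Iteration 3:
  f(0.723777) = 0.225458
  f(0.815153) = 0.021283
  x_4 = 0.815153 - 0.021283×(0.815153 - 0.723777)/(0.021283 - 0.225458)
       = 0.824678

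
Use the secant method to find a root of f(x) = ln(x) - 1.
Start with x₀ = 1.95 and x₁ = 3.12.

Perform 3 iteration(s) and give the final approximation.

f(x) = ln(x) - 1
x₀ = 1.95, x₁ = 3.12

Secant formula: x_{n+1} = x_n - f(x_n)(x_n - x_{n-1})/(f(x_n) - f(x_{n-1}))

Iteration 1:
  f(1.950000) = -0.332171
  f(3.120000) = 0.137833
  x_2 = 3.120000 - 0.137833×(3.120000 - 1.950000)/(0.137833 - (-0.332171))
       = 2.776886
Iteration 2:
  f(3.120000) = 0.137833
  f(2.776886) = 0.021330
  x_3 = 2.776886 - 0.021330×(2.776886 - 3.120000)/(0.021330 - 0.137833)
       = 2.714066
Iteration 3:
  f(2.776886) = 0.021330
  f(2.714066) = -0.001552
  x_4 = 2.714066 - (-0.001552)×(2.714066 - 2.776886)/(-0.001552 - 0.021330)
       = 2.718327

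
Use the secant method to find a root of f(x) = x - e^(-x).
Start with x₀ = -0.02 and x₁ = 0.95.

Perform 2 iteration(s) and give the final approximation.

f(x) = x - e^(-x)
x₀ = -0.02, x₁ = 0.95

Secant formula: x_{n+1} = x_n - f(x_n)(x_n - x_{n-1})/(f(x_n) - f(x_{n-1}))

Iteration 1:
  f(-0.020000) = -1.040201
  f(0.950000) = 0.563259
  x_2 = 0.950000 - 0.563259×(0.950000 - (-0.020000))/(0.563259 - (-1.040201))
       = 0.609261
Iteration 2:
  f(0.950000) = 0.563259
  f(0.609261) = 0.065509
  x_3 = 0.609261 - 0.065509×(0.609261 - 0.950000)/(0.065509 - 0.563259)
       = 0.564417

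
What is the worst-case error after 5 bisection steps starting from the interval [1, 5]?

Bisection error bound: |error| ≤ (b-a)/2^n
|error| ≤ (5 - 1)/2^5 = 4/2^5
|error| ≤ 0.1250000000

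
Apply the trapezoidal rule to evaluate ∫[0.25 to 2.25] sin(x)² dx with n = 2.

f(x) = sin(x)²
a = 0.25, b = 2.25, n = 2
h = (b - a)/n = 1.000000

Trapezoidal rule: (h/2)[f(x₀) + 2f(x₁) + 2f(x₂) + ... + f(xₙ)]

x_0 = 0.2500, f(x_0) = 0.061209, coefficient = 1
x_1 = 1.2500, f(x_1) = 0.900572, coefficient = 2
x_2 = 2.2500, f(x_2) = 0.605398, coefficient = 1

I ≈ (1.000000/2) × 2.467750 = 1.233875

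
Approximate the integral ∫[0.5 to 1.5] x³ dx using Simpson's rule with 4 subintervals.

f(x) = x³
a = 0.5, b = 1.5, n = 4
h = (b - a)/n = 0.250000

Simpson's rule: (h/3)[f(x₀) + 4f(x₁) + 2f(x₂) + ... + f(xₙ)]

x_0 = 0.5000, f(x_0) = 0.125000, coefficient = 1
x_1 = 0.7500, f(x_1) = 0.421875, coefficient = 4
x_2 = 1.0000, f(x_2) = 1.000000, coefficient = 2
x_3 = 1.2500, f(x_3) = 1.953125, coefficient = 4
x_4 = 1.5000, f(x_4) = 3.375000, coefficient = 1

I ≈ (0.250000/3) × 15.000000 = 1.250000
Exact value: 1.250000
Error: 0.000000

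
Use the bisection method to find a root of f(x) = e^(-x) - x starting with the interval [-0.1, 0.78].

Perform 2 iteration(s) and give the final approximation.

f(x) = e^(-x) - x
Initial interval: [-0.1, 0.78]

Iteration 1:
  c_1 = (-0.100000 + 0.780000)/2 = 0.340000
  f(c_1) = f(0.340000) = 0.371770
  f(a) × f(c) ≥ 0, new interval: [0.340000, 0.780000]
Iteration 2:
  c_2 = (0.340000 + 0.780000)/2 = 0.560000
  f(c_2) = f(0.560000) = 0.011209
  f(a) × f(c) ≥ 0, new interval: [0.560000, 0.780000]

After 2 iteration(s), the approximation is c_2 = 0.560000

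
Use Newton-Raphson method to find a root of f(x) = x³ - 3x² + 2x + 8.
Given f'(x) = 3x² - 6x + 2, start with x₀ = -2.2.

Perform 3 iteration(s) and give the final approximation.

f(x) = x³ - 3x² + 2x + 8
f'(x) = 3x² - 6x + 2
x₀ = -2.2

Newton-Raphson formula: x_{n+1} = x_n - f(x_n)/f'(x_n)

Iteration 1:
  f(-2.200000) = -21.568000
  f'(-2.200000) = 29.720000
  x_1 = -2.200000 - (-21.568000)/29.720000 = -1.474293
Iteration 2:
  f(-1.474293) = -4.673647
  f'(-1.474293) = 17.366384
  x_2 = -1.474293 - (-4.673647)/17.366384 = -1.205173
Iteration 3:
  f(-1.205173) = -0.518117
  f'(-1.205173) = 13.588365
  x_3 = -1.205173 - (-0.518117)/13.588365 = -1.167044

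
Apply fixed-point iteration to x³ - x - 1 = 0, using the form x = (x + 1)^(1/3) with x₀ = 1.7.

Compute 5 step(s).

Equation: x³ - x - 1 = 0
Fixed-point form: x = (x + 1)^(1/3)
x₀ = 1.7

x_1 = g(1.700000) = 1.392477
x_2 = g(1.392477) = 1.337465
x_3 = g(1.337465) = 1.327135
x_4 = g(1.327135) = 1.325177
x_5 = g(1.325177) = 1.324805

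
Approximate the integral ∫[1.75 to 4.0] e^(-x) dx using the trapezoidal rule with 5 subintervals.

f(x) = e^(-x)
a = 1.75, b = 4.0, n = 5
h = (b - a)/n = 0.450000

Trapezoidal rule: (h/2)[f(x₀) + 2f(x₁) + 2f(x₂) + ... + f(xₙ)]

x_0 = 1.7500, f(x_0) = 0.173774, coefficient = 1
x_1 = 2.2000, f(x_1) = 0.110803, coefficient = 2
x_2 = 2.6500, f(x_2) = 0.070651, coefficient = 2
x_3 = 3.1000, f(x_3) = 0.045049, coefficient = 2
x_4 = 3.5500, f(x_4) = 0.028725, coefficient = 2
x_5 = 4.0000, f(x_5) = 0.018316, coefficient = 1

I ≈ (0.450000/2) × 0.702546 = 0.158073
Exact value: 0.155458
Error: 0.002615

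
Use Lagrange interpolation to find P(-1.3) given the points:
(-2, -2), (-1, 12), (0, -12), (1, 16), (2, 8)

Lagrange interpolation formula:
P(x) = Σ yᵢ × Lᵢ(x)
where Lᵢ(x) = Π_{j≠i} (x - xⱼ)/(xᵢ - xⱼ)

L_0(-1.3) = (-1.3 - (-1))/(-2 - (-1)) × (-1.3 - 0)/(-2 - 0) × (-1.3 - 1)/(-2 - 1) × (-1.3 - 2)/(-2 - 2) = 0.123338
L_1(-1.3) = (-1.3 - (-2))/(-1 - (-2)) × (-1.3 - 0)/(-1 - 0) × (-1.3 - 1)/(-1 - 1) × (-1.3 - 2)/(-1 - 2) = 1.151150
L_2(-1.3) = (-1.3 - (-2))/(0 - (-2)) × (-1.3 - (-1))/(0 - (-1)) × (-1.3 - 1)/(0 - 1) × (-1.3 - 2)/(0 - 2) = -0.398475
L_3(-1.3) = (-1.3 - (-2))/(1 - (-2)) × (-1.3 - (-1))/(1 - (-1)) × (-1.3 - 0)/(1 - 0) × (-1.3 - 2)/(1 - 2) = 0.150150
L_4(-1.3) = (-1.3 - (-2))/(2 - (-2)) × (-1.3 - (-1))/(2 - (-1)) × (-1.3 - 0)/(2 - 0) × (-1.3 - 1)/(2 - 1) = -0.026163

P(-1.3) = (-2)×L_0(-1.3) + 12×L_1(-1.3) + (-12)×L_2(-1.3) + 16×L_3(-1.3) + 8×L_4(-1.3)
P(-1.3) = 20.541925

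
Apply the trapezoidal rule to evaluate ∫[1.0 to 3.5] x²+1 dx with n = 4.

f(x) = x²+1
a = 1.0, b = 3.5, n = 4
h = (b - a)/n = 0.625000

Trapezoidal rule: (h/2)[f(x₀) + 2f(x₁) + 2f(x₂) + ... + f(xₙ)]

x_0 = 1.0000, f(x_0) = 2.000000, coefficient = 1
x_1 = 1.6250, f(x_1) = 3.640625, coefficient = 2
x_2 = 2.2500, f(x_2) = 6.062500, coefficient = 2
x_3 = 2.8750, f(x_3) = 9.265625, coefficient = 2
x_4 = 3.5000, f(x_4) = 13.250000, coefficient = 1

I ≈ (0.625000/2) × 53.187500 = 16.621094
Exact value: 16.458333
Error: 0.162760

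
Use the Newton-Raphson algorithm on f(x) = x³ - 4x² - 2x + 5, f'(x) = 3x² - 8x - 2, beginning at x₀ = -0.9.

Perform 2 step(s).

f(x) = x³ - 4x² - 2x + 5
f'(x) = 3x² - 8x - 2
x₀ = -0.9

Newton-Raphson formula: x_{n+1} = x_n - f(x_n)/f'(x_n)

Iteration 1:
  f(-0.900000) = 2.831000
  f'(-0.900000) = 7.630000
  x_1 = -0.900000 - 2.831000/7.630000 = -1.271035
Iteration 2:
  f(-1.271035) = -0.973450
  f'(-1.271035) = 13.014876
  x_2 = -1.271035 - (-0.973450)/13.014876 = -1.196240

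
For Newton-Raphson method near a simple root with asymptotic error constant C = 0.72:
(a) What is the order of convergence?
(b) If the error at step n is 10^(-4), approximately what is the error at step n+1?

(a) Newton-Raphson has quadratic (order 2) convergence near simple roots.
    This means |e_{n+1}| ≈ C|e_n|².

(b) With |e_n| = 10^(-4) and C = 0.72:
    |e_{n+1}| ≈ 0.72 × (10^(-4))² = 0.72 × 10^(-8)

(a) 2 (quadratic); (b) |e_{n+1}| ≈ 7.200e-09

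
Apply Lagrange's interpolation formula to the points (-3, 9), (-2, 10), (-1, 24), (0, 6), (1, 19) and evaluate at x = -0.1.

Lagrange interpolation formula:
P(x) = Σ yᵢ × Lᵢ(x)
where Lᵢ(x) = Π_{j≠i} (x - xⱼ)/(xᵢ - xⱼ)

L_0(-0.1) = (-0.1 - (-2))/(-3 - (-2)) × (-0.1 - (-1))/(-3 - (-1)) × (-0.1 - 0)/(-3 - 0) × (-0.1 - 1)/(-3 - 1) = 0.007838
L_1(-0.1) = (-0.1 - (-3))/(-2 - (-3)) × (-0.1 - (-1))/(-2 - (-1)) × (-0.1 - 0)/(-2 - 0) × (-0.1 - 1)/(-2 - 1) = -0.047850
L_2(-0.1) = (-0.1 - (-3))/(-1 - (-3)) × (-0.1 - (-2))/(-1 - (-2)) × (-0.1 - 0)/(-1 - 0) × (-0.1 - 1)/(-1 - 1) = 0.151525
L_3(-0.1) = (-0.1 - (-3))/(0 - (-3)) × (-0.1 - (-2))/(0 - (-2)) × (-0.1 - (-1))/(0 - (-1)) × (-0.1 - 1)/(0 - 1) = 0.909150
L_4(-0.1) = (-0.1 - (-3))/(1 - (-3)) × (-0.1 - (-2))/(1 - (-2)) × (-0.1 - (-1))/(1 - (-1)) × (-0.1 - 0)/(1 - 0) = -0.020663

P(-0.1) = 9×L_0(-0.1) + 10×L_1(-0.1) + 24×L_2(-0.1) + 6×L_3(-0.1) + 19×L_4(-0.1)
P(-0.1) = 8.290950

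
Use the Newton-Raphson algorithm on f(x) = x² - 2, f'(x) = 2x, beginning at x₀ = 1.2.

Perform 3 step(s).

f(x) = x² - 2
f'(x) = 2x
x₀ = 1.2

Newton-Raphson formula: x_{n+1} = x_n - f(x_n)/f'(x_n)

Iteration 1:
  f(1.200000) = -0.560000
  f'(1.200000) = 2.400000
  x_1 = 1.200000 - (-0.560000)/2.400000 = 1.433333
Iteration 2:
  f(1.433333) = 0.054444
  f'(1.433333) = 2.866667
  x_2 = 1.433333 - 0.054444/2.866667 = 1.414341
Iteration 3:
  f(1.414341) = 0.000361
  f'(1.414341) = 2.828682
  x_3 = 1.414341 - 0.000361/2.828682 = 1.414214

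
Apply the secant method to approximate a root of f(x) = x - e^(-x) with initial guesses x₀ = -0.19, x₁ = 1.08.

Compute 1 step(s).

f(x) = x - e^(-x)
x₀ = -0.19, x₁ = 1.08

Secant formula: x_{n+1} = x_n - f(x_n)(x_n - x_{n-1})/(f(x_n) - f(x_{n-1}))

Iteration 1:
  f(-0.190000) = -1.399250
  f(1.080000) = 0.740404
  x_2 = 1.080000 - 0.740404×(1.080000 - (-0.190000))/(0.740404 - (-1.399250))
       = 0.640530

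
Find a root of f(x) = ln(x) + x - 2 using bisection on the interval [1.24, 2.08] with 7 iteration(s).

f(x) = ln(x) + x - 2
Initial interval: [1.24, 2.08]

Iteration 1:
  c_1 = (1.240000 + 2.080000)/2 = 1.660000
  f(c_1) = f(1.660000) = 0.166818
  f(a) × f(c) < 0, new interval: [1.240000, 1.660000]
Iteration 2:
  c_2 = (1.240000 + 1.660000)/2 = 1.450000
  f(c_2) = f(1.450000) = -0.178436
  f(a) × f(c) ≥ 0, new interval: [1.450000, 1.660000]
Iteration 3:
  c_3 = (1.450000 + 1.660000)/2 = 1.555000
  f(c_3) = f(1.555000) = -0.003524
  f(a) × f(c) ≥ 0, new interval: [1.555000, 1.660000]
Iteration 4:
  c_4 = (1.555000 + 1.660000)/2 = 1.607500
  f(c_4) = f(1.607500) = 0.082180
  f(a) × f(c) < 0, new interval: [1.555000, 1.607500]
Iteration 5:
  c_5 = (1.555000 + 1.607500)/2 = 1.581250
  f(c_5) = f(1.581250) = 0.039466
  f(a) × f(c) < 0, new interval: [1.555000, 1.581250]
Iteration 6:
  c_6 = (1.555000 + 1.581250)/2 = 1.568125
  f(c_6) = f(1.568125) = 0.018006
  f(a) × f(c) < 0, new interval: [1.555000, 1.568125]
Iteration 7:
  c_7 = (1.555000 + 1.568125)/2 = 1.561563
  f(c_7) = f(1.561563) = 0.007249
  f(a) × f(c) < 0, new interval: [1.555000, 1.561563]

After 7 iteration(s), the approximation is c_7 = 1.561563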